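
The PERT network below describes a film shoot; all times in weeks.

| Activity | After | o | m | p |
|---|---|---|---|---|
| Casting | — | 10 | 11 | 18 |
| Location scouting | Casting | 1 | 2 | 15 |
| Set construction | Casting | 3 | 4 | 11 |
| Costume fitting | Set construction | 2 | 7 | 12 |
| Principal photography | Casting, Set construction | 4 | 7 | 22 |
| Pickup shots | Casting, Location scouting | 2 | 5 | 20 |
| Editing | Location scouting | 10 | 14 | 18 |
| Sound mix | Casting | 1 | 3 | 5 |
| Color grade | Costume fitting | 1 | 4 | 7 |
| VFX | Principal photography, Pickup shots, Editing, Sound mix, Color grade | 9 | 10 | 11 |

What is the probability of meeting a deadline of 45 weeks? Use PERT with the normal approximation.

te_Casting = (10 + 4·11 + 18)/6 = 72/6 = 12; σ²_Casting = ((18−10)/6)² = 1.778
te_Location scouting = (1 + 4·2 + 15)/6 = 24/6 = 4; σ²_Location scouting = ((15−1)/6)² = 5.444
te_Set construction = (3 + 4·4 + 11)/6 = 30/6 = 5; σ²_Set construction = ((11−3)/6)² = 1.778
te_Costume fitting = (2 + 4·7 + 12)/6 = 42/6 = 7; σ²_Costume fitting = ((12−2)/6)² = 2.778
te_Principal photography = (4 + 4·7 + 22)/6 = 54/6 = 9; σ²_Principal photography = ((22−4)/6)² = 9.000
te_Pickup shots = (2 + 4·5 + 20)/6 = 42/6 = 7; σ²_Pickup shots = ((20−2)/6)² = 9.000
te_Editing = (10 + 4·14 + 18)/6 = 84/6 = 14; σ²_Editing = ((18−10)/6)² = 1.778
te_Sound mix = (1 + 4·3 + 5)/6 = 18/6 = 3; σ²_Sound mix = ((5−1)/6)² = 0.444
te_Color grade = (1 + 4·4 + 7)/6 = 24/6 = 4; σ²_Color grade = ((7−1)/6)² = 1.000
te_VFX = (9 + 4·10 + 11)/6 = 60/6 = 10; σ²_VFX = ((11−9)/6)² = 0.111

Forward pass:
ES_Casting = 0; EF_Casting = 12
ES_Location scouting = 12; EF_Location scouting = 12+4 = 16
ES_Set construction = 12; EF_Set construction = 12+5 = 17
ES_Costume fitting = 17; EF_Costume fitting = 17+7 = 24
ES_Principal photography = max(EF_Casting=12, EF_Set construction=17) = 17; EF_Principal photography = 17+9 = 26
ES_Pickup shots = max(EF_Casting=12, EF_Location scouting=16) = 16; EF_Pickup shots = 16+7 = 23
ES_Editing = 16; EF_Editing = 16+14 = 30
ES_Sound mix = 12; EF_Sound mix = 12+3 = 15
ES_Color grade = 24; EF_Color grade = 24+4 = 28
ES_VFX = max(EF_Principal photography=26, EF_Pickup shots=23, EF_Editing=30, EF_Sound mix=15, EF_Color grade=28) = 30; EF_VFX = 30+10 = 40
Expected project duration μ = 40 weeks. Critical path: Casting → Location scouting → Editing → VFX.

Variance along critical path = 1.778 + 5.444 + 1.778 + 0.111 = 9.111; σ = √9.111 = 3.018 weeks.
Z = (45 − 40) / 3.018 = 1.656
P(T ≤ 45) = Φ(1.656) ≈ 0.951

0.951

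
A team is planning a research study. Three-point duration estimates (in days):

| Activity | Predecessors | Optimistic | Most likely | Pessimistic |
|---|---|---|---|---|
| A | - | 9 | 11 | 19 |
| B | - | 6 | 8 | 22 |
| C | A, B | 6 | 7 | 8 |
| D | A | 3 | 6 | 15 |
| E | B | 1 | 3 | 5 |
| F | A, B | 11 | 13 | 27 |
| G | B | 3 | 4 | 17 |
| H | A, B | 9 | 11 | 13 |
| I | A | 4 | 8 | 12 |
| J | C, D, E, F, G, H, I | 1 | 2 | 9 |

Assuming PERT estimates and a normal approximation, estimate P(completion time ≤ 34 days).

0.879

te_A = (9 + 4·11 + 19)/6 = 72/6 = 12; σ²_A = ((19−9)/6)² = 2.778
te_B = (6 + 4·8 + 22)/6 = 60/6 = 10; σ²_B = ((22−6)/6)² = 7.111
te_C = (6 + 4·7 + 8)/6 = 42/6 = 7; σ²_C = ((8−6)/6)² = 0.111
te_D = (3 + 4·6 + 15)/6 = 42/6 = 7; σ²_D = ((15−3)/6)² = 4.000
te_E = (1 + 4·3 + 5)/6 = 18/6 = 3; σ²_E = ((5−1)/6)² = 0.444
te_F = (11 + 4·13 + 27)/6 = 90/6 = 15; σ²_F = ((27−11)/6)² = 7.111
te_G = (3 + 4·4 + 17)/6 = 36/6 = 6; σ²_G = ((17−3)/6)² = 5.444
te_H = (9 + 4·11 + 13)/6 = 66/6 = 11; σ²_H = ((13−9)/6)² = 0.444
te_I = (4 + 4·8 + 12)/6 = 48/6 = 8; σ²_I = ((12−4)/6)² = 1.778
te_J = (1 + 4·2 + 9)/6 = 18/6 = 3; σ²_J = ((9−1)/6)² = 1.778

Forward pass:
ES_A = 0; EF_A = 12
ES_B = 0; EF_B = 10
ES_C = max(EF_A=12, EF_B=10) = 12; EF_C = 12+7 = 19
ES_D = 12; EF_D = 12+7 = 19
ES_E = 10; EF_E = 10+3 = 13
ES_F = max(EF_A=12, EF_B=10) = 12; EF_F = 12+15 = 27
ES_G = 10; EF_G = 10+6 = 16
ES_H = max(EF_A=12, EF_B=10) = 12; EF_H = 12+11 = 23
ES_I = 12; EF_I = 12+8 = 20
ES_J = max(EF_C=19, EF_D=19, EF_E=13, EF_F=27, EF_G=16, EF_H=23, EF_I=20) = 27; EF_J = 27+3 = 30
Expected project duration μ = 30 days. Critical path: A → F → J.

Variance along critical path = 2.778 + 7.111 + 1.778 = 11.667; σ = √11.667 = 3.416 days.
Z = (34 − 30) / 3.416 = 1.171
P(T ≤ 34) = Φ(1.171) ≈ 0.879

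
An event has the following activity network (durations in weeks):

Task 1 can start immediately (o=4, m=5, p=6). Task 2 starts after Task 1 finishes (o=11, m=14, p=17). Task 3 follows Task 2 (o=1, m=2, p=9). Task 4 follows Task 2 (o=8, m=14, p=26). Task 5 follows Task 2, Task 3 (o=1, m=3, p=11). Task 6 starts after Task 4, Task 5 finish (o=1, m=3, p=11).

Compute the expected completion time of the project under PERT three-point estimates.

38 weeks

te_Task 1 = (4 + 4·5 + 6)/6 = 30/6 = 5
te_Task 2 = (11 + 4·14 + 17)/6 = 84/6 = 14
te_Task 3 = (1 + 4·2 + 9)/6 = 18/6 = 3
te_Task 4 = (8 + 4·14 + 26)/6 = 90/6 = 15
te_Task 5 = (1 + 4·3 + 11)/6 = 24/6 = 4
te_Task 6 = (1 + 4·3 + 11)/6 = 24/6 = 4

Forward pass:
ES_Task 1 = 0; EF_Task 1 = 5
ES_Task 2 = 5; EF_Task 2 = 5+14 = 19
ES_Task 3 = 19; EF_Task 3 = 19+3 = 22
ES_Task 4 = 19; EF_Task 4 = 19+15 = 34
ES_Task 5 = max(EF_Task 2=19, EF_Task 3=22) = 22; EF_Task 5 = 22+4 = 26
ES_Task 6 = max(EF_Task 4=34, EF_Task 5=26) = 34; EF_Task 6 = 34+4 = 38
Expected project duration μ = 38 weeks. Critical path: Task 1 → Task 2 → Task 4 → Task 6.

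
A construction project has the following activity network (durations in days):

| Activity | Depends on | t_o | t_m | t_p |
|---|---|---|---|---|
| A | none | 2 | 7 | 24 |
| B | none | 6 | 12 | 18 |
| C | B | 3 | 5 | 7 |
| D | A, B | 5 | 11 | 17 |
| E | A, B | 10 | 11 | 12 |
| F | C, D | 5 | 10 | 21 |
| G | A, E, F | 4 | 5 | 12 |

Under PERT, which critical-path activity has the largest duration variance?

F

te_A = (2 + 4·7 + 24)/6 = 54/6 = 9; σ²_A = ((24−2)/6)² = 13.444
te_B = (6 + 4·12 + 18)/6 = 72/6 = 12; σ²_B = ((18−6)/6)² = 4.000
te_C = (3 + 4·5 + 7)/6 = 30/6 = 5; σ²_C = ((7−3)/6)² = 0.444
te_D = (5 + 4·11 + 17)/6 = 66/6 = 11; σ²_D = ((17−5)/6)² = 4.000
te_E = (10 + 4·11 + 12)/6 = 66/6 = 11; σ²_E = ((12−10)/6)² = 0.111
te_F = (5 + 4·10 + 21)/6 = 66/6 = 11; σ²_F = ((21−5)/6)² = 7.111
te_G = (4 + 4·5 + 12)/6 = 36/6 = 6; σ²_G = ((12−4)/6)² = 1.778

Forward pass:
ES_A = 0; EF_A = 9
ES_B = 0; EF_B = 12
ES_C = 12; EF_C = 12+5 = 17
ES_D = max(EF_A=9, EF_B=12) = 12; EF_D = 12+11 = 23
ES_E = max(EF_A=9, EF_B=12) = 12; EF_E = 12+11 = 23
ES_F = max(EF_C=17, EF_D=23) = 23; EF_F = 23+11 = 34
ES_G = max(EF_A=9, EF_E=23, EF_F=34) = 34; EF_G = 34+6 = 40
Expected project duration μ = 40 days. Critical path: B → D → F → G.

Variances on critical path: σ²_B=4.000, σ²_D=4.000, σ²_F=7.111, σ²_G=1.778.
Largest is σ²_F = 7.111.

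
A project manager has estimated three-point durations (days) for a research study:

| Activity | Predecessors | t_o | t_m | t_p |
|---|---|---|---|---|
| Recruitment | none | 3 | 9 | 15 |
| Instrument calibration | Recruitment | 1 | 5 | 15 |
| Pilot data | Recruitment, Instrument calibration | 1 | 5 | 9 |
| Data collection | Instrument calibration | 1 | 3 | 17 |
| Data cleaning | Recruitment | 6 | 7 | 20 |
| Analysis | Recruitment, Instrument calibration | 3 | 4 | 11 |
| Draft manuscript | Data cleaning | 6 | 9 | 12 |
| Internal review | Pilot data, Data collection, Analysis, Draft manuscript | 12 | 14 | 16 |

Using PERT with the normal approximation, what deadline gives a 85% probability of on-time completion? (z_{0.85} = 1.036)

44.4 days

te_Recruitment = (3 + 4·9 + 15)/6 = 54/6 = 9; σ²_Recruitment = ((15−3)/6)² = 4.000
te_Instrument calibration = (1 + 4·5 + 15)/6 = 36/6 = 6; σ²_Instrument calibration = ((15−1)/6)² = 5.444
te_Pilot data = (1 + 4·5 + 9)/6 = 30/6 = 5; σ²_Pilot data = ((9−1)/6)² = 1.778
te_Data collection = (1 + 4·3 + 17)/6 = 30/6 = 5; σ²_Data collection = ((17−1)/6)² = 7.111
te_Data cleaning = (6 + 4·7 + 20)/6 = 54/6 = 9; σ²_Data cleaning = ((20−6)/6)² = 5.444
te_Analysis = (3 + 4·4 + 11)/6 = 30/6 = 5; σ²_Analysis = ((11−3)/6)² = 1.778
te_Draft manuscript = (6 + 4·9 + 12)/6 = 54/6 = 9; σ²_Draft manuscript = ((12−6)/6)² = 1.000
te_Internal review = (12 + 4·14 + 16)/6 = 84/6 = 14; σ²_Internal review = ((16−12)/6)² = 0.444

Forward pass:
ES_Recruitment = 0; EF_Recruitment = 9
ES_Instrument calibration = 9; EF_Instrument calibration = 9+6 = 15
ES_Pilot data = max(EF_Recruitment=9, EF_Instrument calibration=15) = 15; EF_Pilot data = 15+5 = 20
ES_Data collection = 15; EF_Data collection = 15+5 = 20
ES_Data cleaning = 9; EF_Data cleaning = 9+9 = 18
ES_Analysis = max(EF_Recruitment=9, EF_Instrument calibration=15) = 15; EF_Analysis = 15+5 = 20
ES_Draft manuscript = 18; EF_Draft manuscript = 18+9 = 27
ES_Internal review = max(EF_Pilot data=20, EF_Data collection=20, EF_Analysis=20, EF_Draft manuscript=27) = 27; EF_Internal review = 27+14 = 41
Expected project duration μ = 41 days. Critical path: Recruitment → Data cleaning → Draft manuscript → Internal review.

Variance along critical path = 4.000 + 5.444 + 1.000 + 0.444 = 10.889; σ = 3.300 days.
D = μ + z·σ = 41 + 1.036·3.300 = 44.4 days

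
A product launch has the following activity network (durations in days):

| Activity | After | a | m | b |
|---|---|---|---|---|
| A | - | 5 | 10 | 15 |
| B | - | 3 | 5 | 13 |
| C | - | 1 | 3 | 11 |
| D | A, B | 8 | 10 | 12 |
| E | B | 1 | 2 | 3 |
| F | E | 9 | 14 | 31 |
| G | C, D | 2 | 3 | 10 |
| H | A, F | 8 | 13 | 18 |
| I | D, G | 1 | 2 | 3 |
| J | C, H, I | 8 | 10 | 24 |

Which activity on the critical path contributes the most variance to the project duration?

F

te_A = (5 + 4·10 + 15)/6 = 60/6 = 10; σ²_A = ((15−5)/6)² = 2.778
te_B = (3 + 4·5 + 13)/6 = 36/6 = 6; σ²_B = ((13−3)/6)² = 2.778
te_C = (1 + 4·3 + 11)/6 = 24/6 = 4; σ²_C = ((11−1)/6)² = 2.778
te_D = (8 + 4·10 + 12)/6 = 60/6 = 10; σ²_D = ((12−8)/6)² = 0.444
te_E = (1 + 4·2 + 3)/6 = 12/6 = 2; σ²_E = ((3−1)/6)² = 0.111
te_F = (9 + 4·14 + 31)/6 = 96/6 = 16; σ²_F = ((31−9)/6)² = 13.444
te_G = (2 + 4·3 + 10)/6 = 24/6 = 4; σ²_G = ((10−2)/6)² = 1.778
te_H = (8 + 4·13 + 18)/6 = 78/6 = 13; σ²_H = ((18−8)/6)² = 2.778
te_I = (1 + 4·2 + 3)/6 = 12/6 = 2; σ²_I = ((3−1)/6)² = 0.111
te_J = (8 + 4·10 + 24)/6 = 72/6 = 12; σ²_J = ((24−8)/6)² = 7.111

Forward pass:
ES_A = 0; EF_A = 10
ES_B = 0; EF_B = 6
ES_C = 0; EF_C = 4
ES_D = max(EF_A=10, EF_B=6) = 10; EF_D = 10+10 = 20
ES_E = 6; EF_E = 6+2 = 8
ES_F = 8; EF_F = 8+16 = 24
ES_G = max(EF_C=4, EF_D=20) = 20; EF_G = 20+4 = 24
ES_H = max(EF_A=10, EF_F=24) = 24; EF_H = 24+13 = 37
ES_I = max(EF_D=20, EF_G=24) = 24; EF_I = 24+2 = 26
ES_J = max(EF_C=4, EF_H=37, EF_I=26) = 37; EF_J = 37+12 = 49
Expected project duration μ = 49 days. Critical path: B → E → F → H → J.

Variances on critical path: σ²_B=2.778, σ²_E=0.111, σ²_F=13.444, σ²_H=2.778, σ²_J=7.111.
Largest is σ²_F = 13.444.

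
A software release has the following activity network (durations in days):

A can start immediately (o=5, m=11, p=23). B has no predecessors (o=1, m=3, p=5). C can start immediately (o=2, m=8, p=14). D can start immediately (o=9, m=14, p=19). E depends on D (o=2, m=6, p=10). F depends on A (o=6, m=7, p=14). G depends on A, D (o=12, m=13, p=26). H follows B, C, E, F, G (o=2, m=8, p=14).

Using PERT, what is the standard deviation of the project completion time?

te_A = (5 + 4·11 + 23)/6 = 72/6 = 12; σ²_A = ((23−5)/6)² = 9.000
te_B = (1 + 4·3 + 5)/6 = 18/6 = 3; σ²_B = ((5−1)/6)² = 0.444
te_C = (2 + 4·8 + 14)/6 = 48/6 = 8; σ²_C = ((14−2)/6)² = 4.000
te_D = (9 + 4·14 + 19)/6 = 84/6 = 14; σ²_D = ((19−9)/6)² = 2.778
te_E = (2 + 4·6 + 10)/6 = 36/6 = 6; σ²_E = ((10−2)/6)² = 1.778
te_F = (6 + 4·7 + 14)/6 = 48/6 = 8; σ²_F = ((14−6)/6)² = 1.778
te_G = (12 + 4·13 + 26)/6 = 90/6 = 15; σ²_G = ((26−12)/6)² = 5.444
te_H = (2 + 4·8 + 14)/6 = 48/6 = 8; σ²_H = ((14−2)/6)² = 4.000

Forward pass:
ES_A = 0; EF_A = 12
ES_B = 0; EF_B = 3
ES_C = 0; EF_C = 8
ES_D = 0; EF_D = 14
ES_E = 14; EF_E = 14+6 = 20
ES_F = 12; EF_F = 12+8 = 20
ES_G = max(EF_A=12, EF_D=14) = 14; EF_G = 14+15 = 29
ES_H = max(EF_B=3, EF_C=8, EF_E=20, EF_F=20, EF_G=29) = 29; EF_H = 29+8 = 37
Expected project duration μ = 37 days. Critical path: D → G → H.

Variance along critical path = 2.778 + 5.444 + 4.000 = 12.222
σ = √12.222 = 3.496 days

3.50 days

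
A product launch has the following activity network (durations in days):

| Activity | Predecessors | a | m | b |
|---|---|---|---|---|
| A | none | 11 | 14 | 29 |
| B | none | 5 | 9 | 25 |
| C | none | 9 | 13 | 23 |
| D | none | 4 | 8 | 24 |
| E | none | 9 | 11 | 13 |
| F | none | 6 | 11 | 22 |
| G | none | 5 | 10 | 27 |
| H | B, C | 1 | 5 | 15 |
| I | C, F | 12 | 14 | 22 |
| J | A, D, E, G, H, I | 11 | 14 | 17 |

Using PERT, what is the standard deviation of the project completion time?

3.04 days

te_A = (11 + 4·14 + 29)/6 = 96/6 = 16; σ²_A = ((29−11)/6)² = 9.000
te_B = (5 + 4·9 + 25)/6 = 66/6 = 11; σ²_B = ((25−5)/6)² = 11.111
te_C = (9 + 4·13 + 23)/6 = 84/6 = 14; σ²_C = ((23−9)/6)² = 5.444
te_D = (4 + 4·8 + 24)/6 = 60/6 = 10; σ²_D = ((24−4)/6)² = 11.111
te_E = (9 + 4·11 + 13)/6 = 66/6 = 11; σ²_E = ((13−9)/6)² = 0.444
te_F = (6 + 4·11 + 22)/6 = 72/6 = 12; σ²_F = ((22−6)/6)² = 7.111
te_G = (5 + 4·10 + 27)/6 = 72/6 = 12; σ²_G = ((27−5)/6)² = 13.444
te_H = (1 + 4·5 + 15)/6 = 36/6 = 6; σ²_H = ((15−1)/6)² = 5.444
te_I = (12 + 4·14 + 22)/6 = 90/6 = 15; σ²_I = ((22−12)/6)² = 2.778
te_J = (11 + 4·14 + 17)/6 = 84/6 = 14; σ²_J = ((17−11)/6)² = 1.000

Forward pass:
ES_A = 0; EF_A = 16
ES_B = 0; EF_B = 11
ES_C = 0; EF_C = 14
ES_D = 0; EF_D = 10
ES_E = 0; EF_E = 11
ES_F = 0; EF_F = 12
ES_G = 0; EF_G = 12
ES_H = max(EF_B=11, EF_C=14) = 14; EF_H = 14+6 = 20
ES_I = max(EF_C=14, EF_F=12) = 14; EF_I = 14+15 = 29
ES_J = max(EF_A=16, EF_D=10, EF_E=11, EF_G=12, EF_H=20, EF_I=29) = 29; EF_J = 29+14 = 43
Expected project duration μ = 43 days. Critical path: C → I → J.

Variance along critical path = 5.444 + 2.778 + 1.000 = 9.222
σ = √9.222 = 3.037 days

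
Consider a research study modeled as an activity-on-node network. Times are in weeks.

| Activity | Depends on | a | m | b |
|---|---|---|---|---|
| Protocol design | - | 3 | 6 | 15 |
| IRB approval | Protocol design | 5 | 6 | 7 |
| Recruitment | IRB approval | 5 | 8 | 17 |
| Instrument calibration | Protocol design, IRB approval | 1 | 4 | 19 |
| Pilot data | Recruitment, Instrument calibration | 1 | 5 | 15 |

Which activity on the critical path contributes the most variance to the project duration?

te_Protocol design = (3 + 4·6 + 15)/6 = 42/6 = 7; σ²_Protocol design = ((15−3)/6)² = 4.000
te_IRB approval = (5 + 4·6 + 7)/6 = 36/6 = 6; σ²_IRB approval = ((7−5)/6)² = 0.111
te_Recruitment = (5 + 4·8 + 17)/6 = 54/6 = 9; σ²_Recruitment = ((17−5)/6)² = 4.000
te_Instrument calibration = (1 + 4·4 + 19)/6 = 36/6 = 6; σ²_Instrument calibration = ((19−1)/6)² = 9.000
te_Pilot data = (1 + 4·5 + 15)/6 = 36/6 = 6; σ²_Pilot data = ((15−1)/6)² = 5.444

Forward pass:
ES_Protocol design = 0; EF_Protocol design = 7
ES_IRB approval = 7; EF_IRB approval = 7+6 = 13
ES_Recruitment = 13; EF_Recruitment = 13+9 = 22
ES_Instrument calibration = max(EF_Protocol design=7, EF_IRB approval=13) = 13; EF_Instrument calibration = 13+6 = 19
ES_Pilot data = max(EF_Recruitment=22, EF_Instrument calibration=19) = 22; EF_Pilot data = 22+6 = 28
Expected project duration μ = 28 weeks. Critical path: Protocol design → IRB approval → Recruitment → Pilot data.

Variances on critical path: σ²_Protocol design=4.000, σ²_IRB approval=0.111, σ²_Recruitment=4.000, σ²_Pilot data=5.444.
Largest is σ²_Pilot data = 5.444.

Pilot data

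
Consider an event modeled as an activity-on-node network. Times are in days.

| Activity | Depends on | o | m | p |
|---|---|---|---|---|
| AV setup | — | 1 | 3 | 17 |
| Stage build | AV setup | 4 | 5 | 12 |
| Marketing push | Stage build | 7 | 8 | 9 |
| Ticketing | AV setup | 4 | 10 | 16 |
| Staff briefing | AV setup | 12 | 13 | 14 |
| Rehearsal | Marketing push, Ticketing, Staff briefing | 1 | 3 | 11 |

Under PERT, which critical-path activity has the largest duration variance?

AV setup

te_AV setup = (1 + 4·3 + 17)/6 = 30/6 = 5; σ²_AV setup = ((17−1)/6)² = 7.111
te_Stage build = (4 + 4·5 + 12)/6 = 36/6 = 6; σ²_Stage build = ((12−4)/6)² = 1.778
te_Marketing push = (7 + 4·8 + 9)/6 = 48/6 = 8; σ²_Marketing push = ((9−7)/6)² = 0.111
te_Ticketing = (4 + 4·10 + 16)/6 = 60/6 = 10; σ²_Ticketing = ((16−4)/6)² = 4.000
te_Staff briefing = (12 + 4·13 + 14)/6 = 78/6 = 13; σ²_Staff briefing = ((14−12)/6)² = 0.111
te_Rehearsal = (1 + 4·3 + 11)/6 = 24/6 = 4; σ²_Rehearsal = ((11−1)/6)² = 2.778

Forward pass:
ES_AV setup = 0; EF_AV setup = 5
ES_Stage build = 5; EF_Stage build = 5+6 = 11
ES_Marketing push = 11; EF_Marketing push = 11+8 = 19
ES_Ticketing = 5; EF_Ticketing = 5+10 = 15
ES_Staff briefing = 5; EF_Staff briefing = 5+13 = 18
ES_Rehearsal = max(EF_Marketing push=19, EF_Ticketing=15, EF_Staff briefing=18) = 19; EF_Rehearsal = 19+4 = 23
Expected project duration μ = 23 days. Critical path: AV setup → Stage build → Marketing push → Rehearsal.

Variances on critical path: σ²_AV setup=7.111, σ²_Stage build=1.778, σ²_Marketing push=0.111, σ²_Rehearsal=2.778.
Largest is σ²_AV setup = 7.111.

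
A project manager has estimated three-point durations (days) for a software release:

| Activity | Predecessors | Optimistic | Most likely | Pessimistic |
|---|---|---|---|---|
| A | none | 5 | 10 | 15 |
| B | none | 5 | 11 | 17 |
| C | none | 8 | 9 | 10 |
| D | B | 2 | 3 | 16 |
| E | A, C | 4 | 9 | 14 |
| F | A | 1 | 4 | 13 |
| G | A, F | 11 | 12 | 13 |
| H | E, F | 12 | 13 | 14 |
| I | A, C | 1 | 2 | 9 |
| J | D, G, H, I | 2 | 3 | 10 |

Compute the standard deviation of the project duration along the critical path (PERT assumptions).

te_A = (5 + 4·10 + 15)/6 = 60/6 = 10; σ²_A = ((15−5)/6)² = 2.778
te_B = (5 + 4·11 + 17)/6 = 66/6 = 11; σ²_B = ((17−5)/6)² = 4.000
te_C = (8 + 4·9 + 10)/6 = 54/6 = 9; σ²_C = ((10−8)/6)² = 0.111
te_D = (2 + 4·3 + 16)/6 = 30/6 = 5; σ²_D = ((16−2)/6)² = 5.444
te_E = (4 + 4·9 + 14)/6 = 54/6 = 9; σ²_E = ((14−4)/6)² = 2.778
te_F = (1 + 4·4 + 13)/6 = 30/6 = 5; σ²_F = ((13−1)/6)² = 4.000
te_G = (11 + 4·12 + 13)/6 = 72/6 = 12; σ²_G = ((13−11)/6)² = 0.111
te_H = (12 + 4·13 + 14)/6 = 78/6 = 13; σ²_H = ((14−12)/6)² = 0.111
te_I = (1 + 4·2 + 9)/6 = 18/6 = 3; σ²_I = ((9−1)/6)² = 1.778
te_J = (2 + 4·3 + 10)/6 = 24/6 = 4; σ²_J = ((10−2)/6)² = 1.778

Forward pass:
ES_A = 0; EF_A = 10
ES_B = 0; EF_B = 11
ES_C = 0; EF_C = 9
ES_D = 11; EF_D = 11+5 = 16
ES_E = max(EF_A=10, EF_C=9) = 10; EF_E = 10+9 = 19
ES_F = 10; EF_F = 10+5 = 15
ES_G = max(EF_A=10, EF_F=15) = 15; EF_G = 15+12 = 27
ES_H = max(EF_E=19, EF_F=15) = 19; EF_H = 19+13 = 32
ES_I = max(EF_A=10, EF_C=9) = 10; EF_I = 10+3 = 13
ES_J = max(EF_D=16, EF_G=27, EF_H=32, EF_I=13) = 32; EF_J = 32+4 = 36
Expected project duration μ = 36 days. Critical path: A → E → H → J.

Variance along critical path = 2.778 + 2.778 + 0.111 + 1.778 = 7.444
σ = √7.444 = 2.728 days

2.73 days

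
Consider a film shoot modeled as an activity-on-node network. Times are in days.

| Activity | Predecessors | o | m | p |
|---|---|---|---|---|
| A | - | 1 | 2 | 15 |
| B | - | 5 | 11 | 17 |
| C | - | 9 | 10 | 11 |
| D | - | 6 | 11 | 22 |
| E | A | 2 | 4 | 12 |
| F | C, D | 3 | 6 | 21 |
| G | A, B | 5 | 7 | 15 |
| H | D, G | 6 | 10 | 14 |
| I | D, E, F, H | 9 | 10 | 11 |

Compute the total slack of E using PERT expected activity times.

te_A = (1 + 4·2 + 15)/6 = 24/6 = 4
te_B = (5 + 4·11 + 17)/6 = 66/6 = 11
te_C = (9 + 4·10 + 11)/6 = 60/6 = 10
te_D = (6 + 4·11 + 22)/6 = 72/6 = 12
te_E = (2 + 4·4 + 12)/6 = 30/6 = 5
te_F = (3 + 4·6 + 21)/6 = 48/6 = 8
te_G = (5 + 4·7 + 15)/6 = 48/6 = 8
te_H = (6 + 4·10 + 14)/6 = 60/6 = 10
te_I = (9 + 4·10 + 11)/6 = 60/6 = 10

Forward pass:
ES_A = 0; EF_A = 4
ES_B = 0; EF_B = 11
ES_C = 0; EF_C = 10
ES_D = 0; EF_D = 12
ES_E = 4; EF_E = 4+5 = 9
ES_F = max(EF_C=10, EF_D=12) = 12; EF_F = 12+8 = 20
ES_G = max(EF_A=4, EF_B=11) = 11; EF_G = 11+8 = 19
ES_H = max(EF_D=12, EF_G=19) = 19; EF_H = 19+10 = 29
ES_I = max(EF_D=12, EF_E=9, EF_F=20, EF_H=29) = 29; EF_I = 29+10 = 39
Expected project duration μ = 39 days. Critical path: B → G → H → I.

Backward pass:
LF_I = 39; LS_I = 39−10 = 29
LF_H = LS_I = 29; LS_H = 29−10 = 19
LF_G = LS_H = 19; LS_G = 19−8 = 11
LF_F = LS_I = 29; LS_F = 29−8 = 21
LF_E = LS_I = 29; LS_E = 29−5 = 24
LF_D = min(LS_F=21, LS_H=19, LS_I=29) = 19; LS_D = 19−12 = 7
LF_C = LS_F = 21; LS_C = 21−10 = 11
LF_B = LS_G = 11; LS_B = 11−11 = 0
LF_A = min(LS_E=24, LS_G=11) = 11; LS_A = 11−4 = 7
Slack_E = LS_E − ES_E = 24 − 4 = 20

20 days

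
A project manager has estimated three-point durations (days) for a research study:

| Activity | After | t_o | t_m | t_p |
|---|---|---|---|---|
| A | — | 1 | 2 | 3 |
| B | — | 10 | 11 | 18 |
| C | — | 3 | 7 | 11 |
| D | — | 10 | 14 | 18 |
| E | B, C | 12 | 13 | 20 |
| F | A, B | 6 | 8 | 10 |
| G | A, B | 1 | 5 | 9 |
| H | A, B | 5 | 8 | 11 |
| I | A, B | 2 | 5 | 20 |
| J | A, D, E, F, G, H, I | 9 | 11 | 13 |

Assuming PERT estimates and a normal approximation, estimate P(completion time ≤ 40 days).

0.933

te_A = (1 + 4·2 + 3)/6 = 12/6 = 2; σ²_A = ((3−1)/6)² = 0.111
te_B = (10 + 4·11 + 18)/6 = 72/6 = 12; σ²_B = ((18−10)/6)² = 1.778
te_C = (3 + 4·7 + 11)/6 = 42/6 = 7; σ²_C = ((11−3)/6)² = 1.778
te_D = (10 + 4·14 + 18)/6 = 84/6 = 14; σ²_D = ((18−10)/6)² = 1.778
te_E = (12 + 4·13 + 20)/6 = 84/6 = 14; σ²_E = ((20−12)/6)² = 1.778
te_F = (6 + 4·8 + 10)/6 = 48/6 = 8; σ²_F = ((10−6)/6)² = 0.444
te_G = (1 + 4·5 + 9)/6 = 30/6 = 5; σ²_G = ((9−1)/6)² = 1.778
te_H = (5 + 4·8 + 11)/6 = 48/6 = 8; σ²_H = ((11−5)/6)² = 1.000
te_I = (2 + 4·5 + 20)/6 = 42/6 = 7; σ²_I = ((20−2)/6)² = 9.000
te_J = (9 + 4·11 + 13)/6 = 66/6 = 11; σ²_J = ((13−9)/6)² = 0.444

Forward pass:
ES_A = 0; EF_A = 2
ES_B = 0; EF_B = 12
ES_C = 0; EF_C = 7
ES_D = 0; EF_D = 14
ES_E = max(EF_B=12, EF_C=7) = 12; EF_E = 12+14 = 26
ES_F = max(EF_A=2, EF_B=12) = 12; EF_F = 12+8 = 20
ES_G = max(EF_A=2, EF_B=12) = 12; EF_G = 12+5 = 17
ES_H = max(EF_A=2, EF_B=12) = 12; EF_H = 12+8 = 20
ES_I = max(EF_A=2, EF_B=12) = 12; EF_I = 12+7 = 19
ES_J = max(EF_A=2, EF_D=14, EF_E=26, EF_F=20, EF_G=17, EF_H=20, EF_I=19) = 26; EF_J = 26+11 = 37
Expected project duration μ = 37 days. Critical path: B → E → J.

Variance along critical path = 1.778 + 1.778 + 0.444 = 4.000; σ = √4.000 = 2.000 days.
Z = (40 − 37) / 2.000 = 1.500
P(T ≤ 40) = Φ(1.500) ≈ 0.933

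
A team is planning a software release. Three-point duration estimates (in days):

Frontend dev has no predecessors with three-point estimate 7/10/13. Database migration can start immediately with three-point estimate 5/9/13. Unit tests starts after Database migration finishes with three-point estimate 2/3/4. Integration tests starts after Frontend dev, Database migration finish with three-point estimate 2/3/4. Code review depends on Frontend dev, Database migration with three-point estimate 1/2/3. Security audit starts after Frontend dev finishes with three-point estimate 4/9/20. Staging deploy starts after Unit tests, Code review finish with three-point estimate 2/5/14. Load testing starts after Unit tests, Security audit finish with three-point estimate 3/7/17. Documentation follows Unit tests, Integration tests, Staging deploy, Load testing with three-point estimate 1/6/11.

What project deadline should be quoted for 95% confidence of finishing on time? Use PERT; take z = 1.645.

te_Frontend dev = (7 + 4·10 + 13)/6 = 60/6 = 10; σ²_Frontend dev = ((13−7)/6)² = 1.000
te_Database migration = (5 + 4·9 + 13)/6 = 54/6 = 9; σ²_Database migration = ((13−5)/6)² = 1.778
te_Unit tests = (2 + 4·3 + 4)/6 = 18/6 = 3; σ²_Unit tests = ((4−2)/6)² = 0.111
te_Integration tests = (2 + 4·3 + 4)/6 = 18/6 = 3; σ²_Integration tests = ((4−2)/6)² = 0.111
te_Code review = (1 + 4·2 + 3)/6 = 12/6 = 2; σ²_Code review = ((3−1)/6)² = 0.111
te_Security audit = (4 + 4·9 + 20)/6 = 60/6 = 10; σ²_Security audit = ((20−4)/6)² = 7.111
te_Staging deploy = (2 + 4·5 + 14)/6 = 36/6 = 6; σ²_Staging deploy = ((14−2)/6)² = 4.000
te_Load testing = (3 + 4·7 + 17)/6 = 48/6 = 8; σ²_Load testing = ((17−3)/6)² = 5.444
te_Documentation = (1 + 4·6 + 11)/6 = 36/6 = 6; σ²_Documentation = ((11−1)/6)² = 2.778

Forward pass:
ES_Frontend dev = 0; EF_Frontend dev = 10
ES_Database migration = 0; EF_Database migration = 9
ES_Unit tests = 9; EF_Unit tests = 9+3 = 12
ES_Integration tests = max(EF_Frontend dev=10, EF_Database migration=9) = 10; EF_Integration tests = 10+3 = 13
ES_Code review = max(EF_Frontend dev=10, EF_Database migration=9) = 10; EF_Code review = 10+2 = 12
ES_Security audit = 10; EF_Security audit = 10+10 = 20
ES_Staging deploy = max(EF_Unit tests=12, EF_Code review=12) = 12; EF_Staging deploy = 12+6 = 18
ES_Load testing = max(EF_Unit tests=12, EF_Security audit=20) = 20; EF_Load testing = 20+8 = 28
ES_Documentation = max(EF_Unit tests=12, EF_Integration tests=13, EF_Staging deploy=18, EF_Load testing=28) = 28; EF_Documentation = 28+6 = 34
Expected project duration μ = 34 days. Critical path: Frontend dev → Security audit → Load testing → Documentation.

Variance along critical path = 1.000 + 7.111 + 5.444 + 2.778 = 16.333; σ = 4.041 days.
D = μ + z·σ = 34 + 1.645·4.041 = 40.6 days

40.6 days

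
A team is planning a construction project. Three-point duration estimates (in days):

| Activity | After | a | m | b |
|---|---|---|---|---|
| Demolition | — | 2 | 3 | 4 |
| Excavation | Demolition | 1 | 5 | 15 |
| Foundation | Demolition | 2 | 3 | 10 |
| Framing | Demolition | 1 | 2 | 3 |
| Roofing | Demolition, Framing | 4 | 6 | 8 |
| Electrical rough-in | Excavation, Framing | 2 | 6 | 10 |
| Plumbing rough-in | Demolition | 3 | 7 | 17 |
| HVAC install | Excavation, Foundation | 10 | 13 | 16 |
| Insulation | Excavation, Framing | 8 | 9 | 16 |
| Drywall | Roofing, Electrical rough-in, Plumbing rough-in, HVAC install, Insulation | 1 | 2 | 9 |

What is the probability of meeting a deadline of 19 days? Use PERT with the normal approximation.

te_Demolition = (2 + 4·3 + 4)/6 = 18/6 = 3; σ²_Demolition = ((4−2)/6)² = 0.111
te_Excavation = (1 + 4·5 + 15)/6 = 36/6 = 6; σ²_Excavation = ((15−1)/6)² = 5.444
te_Foundation = (2 + 4·3 + 10)/6 = 24/6 = 4; σ²_Foundation = ((10−2)/6)² = 1.778
te_Framing = (1 + 4·2 + 3)/6 = 12/6 = 2; σ²_Framing = ((3−1)/6)² = 0.111
te_Roofing = (4 + 4·6 + 8)/6 = 36/6 = 6; σ²_Roofing = ((8−4)/6)² = 0.444
te_Electrical rough-in = (2 + 4·6 + 10)/6 = 36/6 = 6; σ²_Electrical rough-in = ((10−2)/6)² = 1.778
te_Plumbing rough-in = (3 + 4·7 + 17)/6 = 48/6 = 8; σ²_Plumbing rough-in = ((17−3)/6)² = 5.444
te_HVAC install = (10 + 4·13 + 16)/6 = 78/6 = 13; σ²_HVAC install = ((16−10)/6)² = 1.000
te_Insulation = (8 + 4·9 + 16)/6 = 60/6 = 10; σ²_Insulation = ((16−8)/6)² = 1.778
te_Drywall = (1 + 4·2 + 9)/6 = 18/6 = 3; σ²_Drywall = ((9−1)/6)² = 1.778

Forward pass:
ES_Demolition = 0; EF_Demolition = 3
ES_Excavation = 3; EF_Excavation = 3+6 = 9
ES_Foundation = 3; EF_Foundation = 3+4 = 7
ES_Framing = 3; EF_Framing = 3+2 = 5
ES_Roofing = max(EF_Demolition=3, EF_Framing=5) = 5; EF_Roofing = 5+6 = 11
ES_Electrical rough-in = max(EF_Excavation=9, EF_Framing=5) = 9; EF_Electrical rough-in = 9+6 = 15
ES_Plumbing rough-in = 3; EF_Plumbing rough-in = 3+8 = 11
ES_HVAC install = max(EF_Excavation=9, EF_Foundation=7) = 9; EF_HVAC install = 9+13 = 22
ES_Insulation = max(EF_Excavation=9, EF_Framing=5) = 9; EF_Insulation = 9+10 = 19
ES_Drywall = max(EF_Roofing=11, EF_Electrical rough-in=15, EF_Plumbing rough-in=11, EF_HVAC install=22, EF_Insulation=19) = 22; EF_Drywall = 22+3 = 25
Expected project duration μ = 25 days. Critical path: Demolition → Excavation → HVAC install → Drywall.

Variance along critical path = 0.111 + 5.444 + 1.000 + 1.778 = 8.333; σ = √8.333 = 2.887 days.
Z = (19 − 25) / 2.887 = -2.078
P(T ≤ 19) = Φ(-2.078) ≈ 0.019

0.019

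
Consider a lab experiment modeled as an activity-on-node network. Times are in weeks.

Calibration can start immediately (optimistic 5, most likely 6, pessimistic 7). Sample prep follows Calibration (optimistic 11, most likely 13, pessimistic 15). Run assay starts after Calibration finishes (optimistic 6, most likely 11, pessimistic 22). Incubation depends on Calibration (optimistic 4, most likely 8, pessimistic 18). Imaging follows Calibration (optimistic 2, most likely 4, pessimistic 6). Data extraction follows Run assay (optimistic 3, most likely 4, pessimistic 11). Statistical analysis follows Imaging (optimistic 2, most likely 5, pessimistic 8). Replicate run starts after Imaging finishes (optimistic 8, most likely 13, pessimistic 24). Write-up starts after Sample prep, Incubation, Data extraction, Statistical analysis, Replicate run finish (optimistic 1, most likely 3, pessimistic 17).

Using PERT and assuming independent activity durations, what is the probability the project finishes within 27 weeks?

te_Calibration = (5 + 4·6 + 7)/6 = 36/6 = 6; σ²_Calibration = ((7−5)/6)² = 0.111
te_Sample prep = (11 + 4·13 + 15)/6 = 78/6 = 13; σ²_Sample prep = ((15−11)/6)² = 0.444
te_Run assay = (6 + 4·11 + 22)/6 = 72/6 = 12; σ²_Run assay = ((22−6)/6)² = 7.111
te_Incubation = (4 + 4·8 + 18)/6 = 54/6 = 9; σ²_Incubation = ((18−4)/6)² = 5.444
te_Imaging = (2 + 4·4 + 6)/6 = 24/6 = 4; σ²_Imaging = ((6−2)/6)² = 0.444
te_Data extraction = (3 + 4·4 + 11)/6 = 30/6 = 5; σ²_Data extraction = ((11−3)/6)² = 1.778
te_Statistical analysis = (2 + 4·5 + 8)/6 = 30/6 = 5; σ²_Statistical analysis = ((8−2)/6)² = 1.000
te_Replicate run = (8 + 4·13 + 24)/6 = 84/6 = 14; σ²_Replicate run = ((24−8)/6)² = 7.111
te_Write-up = (1 + 4·3 + 17)/6 = 30/6 = 5; σ²_Write-up = ((17−1)/6)² = 7.111

Forward pass:
ES_Calibration = 0; EF_Calibration = 6
ES_Sample prep = 6; EF_Sample prep = 6+13 = 19
ES_Run assay = 6; EF_Run assay = 6+12 = 18
ES_Incubation = 6; EF_Incubation = 6+9 = 15
ES_Imaging = 6; EF_Imaging = 6+4 = 10
ES_Data extraction = 18; EF_Data extraction = 18+5 = 23
ES_Statistical analysis = 10; EF_Statistical analysis = 10+5 = 15
ES_Replicate run = 10; EF_Replicate run = 10+14 = 24
ES_Write-up = max(EF_Sample prep=19, EF_Incubation=15, EF_Data extraction=23, EF_Statistical analysis=15, EF_Replicate run=24) = 24; EF_Write-up = 24+5 = 29
Expected project duration μ = 29 weeks. Critical path: Calibration → Imaging → Replicate run → Write-up.

Variance along critical path = 0.111 + 0.444 + 7.111 + 7.111 = 14.778; σ = √14.778 = 3.844 weeks.
Z = (27 − 29) / 3.844 = -0.520
P(T ≤ 27) = Φ(-0.520) ≈ 0.301

0.301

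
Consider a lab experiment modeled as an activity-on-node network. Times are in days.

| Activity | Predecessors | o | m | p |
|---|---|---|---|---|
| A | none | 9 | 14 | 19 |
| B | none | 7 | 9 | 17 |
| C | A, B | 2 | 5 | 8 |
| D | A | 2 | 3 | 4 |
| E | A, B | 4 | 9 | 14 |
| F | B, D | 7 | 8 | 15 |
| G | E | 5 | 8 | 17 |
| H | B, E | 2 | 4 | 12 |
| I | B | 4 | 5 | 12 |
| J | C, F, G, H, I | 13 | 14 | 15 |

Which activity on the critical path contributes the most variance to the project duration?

te_A = (9 + 4·14 + 19)/6 = 84/6 = 14; σ²_A = ((19−9)/6)² = 2.778
te_B = (7 + 4·9 + 17)/6 = 60/6 = 10; σ²_B = ((17−7)/6)² = 2.778
te_C = (2 + 4·5 + 8)/6 = 30/6 = 5; σ²_C = ((8−2)/6)² = 1.000
te_D = (2 + 4·3 + 4)/6 = 18/6 = 3; σ²_D = ((4−2)/6)² = 0.111
te_E = (4 + 4·9 + 14)/6 = 54/6 = 9; σ²_E = ((14−4)/6)² = 2.778
te_F = (7 + 4·8 + 15)/6 = 54/6 = 9; σ²_F = ((15−7)/6)² = 1.778
te_G = (5 + 4·8 + 17)/6 = 54/6 = 9; σ²_G = ((17−5)/6)² = 4.000
te_H = (2 + 4·4 + 12)/6 = 30/6 = 5; σ²_H = ((12−2)/6)² = 2.778
te_I = (4 + 4·5 + 12)/6 = 36/6 = 6; σ²_I = ((12−4)/6)² = 1.778
te_J = (13 + 4·14 + 15)/6 = 84/6 = 14; σ²_J = ((15−13)/6)² = 0.111

Forward pass:
ES_A = 0; EF_A = 14
ES_B = 0; EF_B = 10
ES_C = max(EF_A=14, EF_B=10) = 14; EF_C = 14+5 = 19
ES_D = 14; EF_D = 14+3 = 17
ES_E = max(EF_A=14, EF_B=10) = 14; EF_E = 14+9 = 23
ES_F = max(EF_B=10, EF_D=17) = 17; EF_F = 17+9 = 26
ES_G = 23; EF_G = 23+9 = 32
ES_H = max(EF_B=10, EF_E=23) = 23; EF_H = 23+5 = 28
ES_I = 10; EF_I = 10+6 = 16
ES_J = max(EF_C=19, EF_F=26, EF_G=32, EF_H=28, EF_I=16) = 32; EF_J = 32+14 = 46
Expected project duration μ = 46 days. Critical path: A → E → G → J.

Variances on critical path: σ²_A=2.778, σ²_E=2.778, σ²_G=4.000, σ²_J=0.111.
Largest is σ²_G = 4.000.

G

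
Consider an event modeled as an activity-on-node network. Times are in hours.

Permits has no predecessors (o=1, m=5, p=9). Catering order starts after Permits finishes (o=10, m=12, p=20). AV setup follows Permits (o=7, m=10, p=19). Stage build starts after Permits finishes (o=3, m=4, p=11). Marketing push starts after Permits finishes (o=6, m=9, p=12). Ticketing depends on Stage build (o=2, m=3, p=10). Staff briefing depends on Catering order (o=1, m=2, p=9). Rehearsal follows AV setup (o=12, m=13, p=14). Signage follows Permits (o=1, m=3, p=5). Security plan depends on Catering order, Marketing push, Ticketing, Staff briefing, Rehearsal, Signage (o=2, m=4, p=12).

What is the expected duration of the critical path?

34 hours

te_Permits = (1 + 4·5 + 9)/6 = 30/6 = 5
te_Catering order = (10 + 4·12 + 20)/6 = 78/6 = 13
te_AV setup = (7 + 4·10 + 19)/6 = 66/6 = 11
te_Stage build = (3 + 4·4 + 11)/6 = 30/6 = 5
te_Marketing push = (6 + 4·9 + 12)/6 = 54/6 = 9
te_Ticketing = (2 + 4·3 + 10)/6 = 24/6 = 4
te_Staff briefing = (1 + 4·2 + 9)/6 = 18/6 = 3
te_Rehearsal = (12 + 4·13 + 14)/6 = 78/6 = 13
te_Signage = (1 + 4·3 + 5)/6 = 18/6 = 3
te_Security plan = (2 + 4·4 + 12)/6 = 30/6 = 5

Forward pass:
ES_Permits = 0; EF_Permits = 5
ES_Catering order = 5; EF_Catering order = 5+13 = 18
ES_AV setup = 5; EF_AV setup = 5+11 = 16
ES_Stage build = 5; EF_Stage build = 5+5 = 10
ES_Marketing push = 5; EF_Marketing push = 5+9 = 14
ES_Ticketing = 10; EF_Ticketing = 10+4 = 14
ES_Staff briefing = 18; EF_Staff briefing = 18+3 = 21
ES_Rehearsal = 16; EF_Rehearsal = 16+13 = 29
ES_Signage = 5; EF_Signage = 5+3 = 8
ES_Security plan = max(EF_Catering order=18, EF_Marketing push=14, EF_Ticketing=14, EF_Staff briefing=21, EF_Rehearsal=29, EF_Signage=8) = 29; EF_Security plan = 29+5 = 34
Expected project duration μ = 34 hours. Critical path: Permits → AV setup → Rehearsal → Security plan.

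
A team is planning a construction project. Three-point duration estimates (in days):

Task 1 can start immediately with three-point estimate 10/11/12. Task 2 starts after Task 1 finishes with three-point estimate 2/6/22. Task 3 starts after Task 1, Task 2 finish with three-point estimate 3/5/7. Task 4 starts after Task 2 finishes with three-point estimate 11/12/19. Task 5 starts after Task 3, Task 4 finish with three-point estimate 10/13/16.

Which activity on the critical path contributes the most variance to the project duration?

te_Task 1 = (10 + 4·11 + 12)/6 = 66/6 = 11; σ²_Task 1 = ((12−10)/6)² = 0.111
te_Task 2 = (2 + 4·6 + 22)/6 = 48/6 = 8; σ²_Task 2 = ((22−2)/6)² = 11.111
te_Task 3 = (3 + 4·5 + 7)/6 = 30/6 = 5; σ²_Task 3 = ((7−3)/6)² = 0.444
te_Task 4 = (11 + 4·12 + 19)/6 = 78/6 = 13; σ²_Task 4 = ((19−11)/6)² = 1.778
te_Task 5 = (10 + 4·13 + 16)/6 = 78/6 = 13; σ²_Task 5 = ((16−10)/6)² = 1.000

Forward pass:
ES_Task 1 = 0; EF_Task 1 = 11
ES_Task 2 = 11; EF_Task 2 = 11+8 = 19
ES_Task 3 = max(EF_Task 1=11, EF_Task 2=19) = 19; EF_Task 3 = 19+5 = 24
ES_Task 4 = 19; EF_Task 4 = 19+13 = 32
ES_Task 5 = max(EF_Task 3=24, EF_Task 4=32) = 32; EF_Task 5 = 32+13 = 45
Expected project duration μ = 45 days. Critical path: Task 1 → Task 2 → Task 4 → Task 5.

Variances on critical path: σ²_Task 1=0.111, σ²_Task 2=11.111, σ²_Task 4=1.778, σ²_Task 5=1.000.
Largest is σ²_Task 2 = 11.111.

Task 2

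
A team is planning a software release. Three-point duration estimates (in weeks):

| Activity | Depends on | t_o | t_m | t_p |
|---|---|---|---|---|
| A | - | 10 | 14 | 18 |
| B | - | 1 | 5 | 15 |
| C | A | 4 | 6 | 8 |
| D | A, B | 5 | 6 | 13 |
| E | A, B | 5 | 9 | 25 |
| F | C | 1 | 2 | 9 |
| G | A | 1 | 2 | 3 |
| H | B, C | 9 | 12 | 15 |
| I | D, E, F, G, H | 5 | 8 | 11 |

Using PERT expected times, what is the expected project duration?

40 weeks

te_A = (10 + 4·14 + 18)/6 = 84/6 = 14
te_B = (1 + 4·5 + 15)/6 = 36/6 = 6
te_C = (4 + 4·6 + 8)/6 = 36/6 = 6
te_D = (5 + 4·6 + 13)/6 = 42/6 = 7
te_E = (5 + 4·9 + 25)/6 = 66/6 = 11
te_F = (1 + 4·2 + 9)/6 = 18/6 = 3
te_G = (1 + 4·2 + 3)/6 = 12/6 = 2
te_H = (9 + 4·12 + 15)/6 = 72/6 = 12
te_I = (5 + 4·8 + 11)/6 = 48/6 = 8

Forward pass:
ES_A = 0; EF_A = 14
ES_B = 0; EF_B = 6
ES_C = 14; EF_C = 14+6 = 20
ES_D = max(EF_A=14, EF_B=6) = 14; EF_D = 14+7 = 21
ES_E = max(EF_A=14, EF_B=6) = 14; EF_E = 14+11 = 25
ES_F = 20; EF_F = 20+3 = 23
ES_G = 14; EF_G = 14+2 = 16
ES_H = max(EF_B=6, EF_C=20) = 20; EF_H = 20+12 = 32
ES_I = max(EF_D=21, EF_E=25, EF_F=23, EF_G=16, EF_H=32) = 32; EF_I = 32+8 = 40
Expected project duration μ = 40 weeks. Critical path: A → C → H → I.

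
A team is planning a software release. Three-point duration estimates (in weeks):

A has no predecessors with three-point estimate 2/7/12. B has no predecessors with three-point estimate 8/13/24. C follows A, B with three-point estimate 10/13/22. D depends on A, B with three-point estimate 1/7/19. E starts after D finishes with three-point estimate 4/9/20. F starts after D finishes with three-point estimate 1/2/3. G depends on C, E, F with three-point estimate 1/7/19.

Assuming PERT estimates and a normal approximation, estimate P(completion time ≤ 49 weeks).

te_A = (2 + 4·7 + 12)/6 = 42/6 = 7; σ²_A = ((12−2)/6)² = 2.778
te_B = (8 + 4·13 + 24)/6 = 84/6 = 14; σ²_B = ((24−8)/6)² = 7.111
te_C = (10 + 4·13 + 22)/6 = 84/6 = 14; σ²_C = ((22−10)/6)² = 4.000
te_D = (1 + 4·7 + 19)/6 = 48/6 = 8; σ²_D = ((19−1)/6)² = 9.000
te_E = (4 + 4·9 + 20)/6 = 60/6 = 10; σ²_E = ((20−4)/6)² = 7.111
te_F = (1 + 4·2 + 3)/6 = 12/6 = 2; σ²_F = ((3−1)/6)² = 0.111
te_G = (1 + 4·7 + 19)/6 = 48/6 = 8; σ²_G = ((19−1)/6)² = 9.000

Forward pass:
ES_A = 0; EF_A = 7
ES_B = 0; EF_B = 14
ES_C = max(EF_A=7, EF_B=14) = 14; EF_C = 14+14 = 28
ES_D = max(EF_A=7, EF_B=14) = 14; EF_D = 14+8 = 22
ES_E = 22; EF_E = 22+10 = 32
ES_F = 22; EF_F = 22+2 = 24
ES_G = max(EF_C=28, EF_E=32, EF_F=24) = 32; EF_G = 32+8 = 40
Expected project duration μ = 40 weeks. Critical path: B → D → E → G.

Variance along critical path = 7.111 + 9.000 + 7.111 + 9.000 = 32.222; σ = √32.222 = 5.676 weeks.
Z = (49 − 40) / 5.676 = 1.585
P(T ≤ 49) = Φ(1.585) ≈ 0.944

0.944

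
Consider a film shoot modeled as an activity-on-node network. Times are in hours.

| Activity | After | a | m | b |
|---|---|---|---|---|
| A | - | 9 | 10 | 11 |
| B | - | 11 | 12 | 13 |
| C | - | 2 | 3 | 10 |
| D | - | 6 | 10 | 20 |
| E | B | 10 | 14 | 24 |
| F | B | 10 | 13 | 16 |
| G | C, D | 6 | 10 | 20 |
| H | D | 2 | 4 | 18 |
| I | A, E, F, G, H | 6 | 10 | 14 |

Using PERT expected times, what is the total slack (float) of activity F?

te_A = (9 + 4·10 + 11)/6 = 60/6 = 10
te_B = (11 + 4·12 + 13)/6 = 72/6 = 12
te_C = (2 + 4·3 + 10)/6 = 24/6 = 4
te_D = (6 + 4·10 + 20)/6 = 66/6 = 11
te_E = (10 + 4·14 + 24)/6 = 90/6 = 15
te_F = (10 + 4·13 + 16)/6 = 78/6 = 13
te_G = (6 + 4·10 + 20)/6 = 66/6 = 11
te_H = (2 + 4·4 + 18)/6 = 36/6 = 6
te_I = (6 + 4·10 + 14)/6 = 60/6 = 10

Forward pass:
ES_A = 0; EF_A = 10
ES_B = 0; EF_B = 12
ES_C = 0; EF_C = 4
ES_D = 0; EF_D = 11
ES_E = 12; EF_E = 12+15 = 27
ES_F = 12; EF_F = 12+13 = 25
ES_G = max(EF_C=4, EF_D=11) = 11; EF_G = 11+11 = 22
ES_H = 11; EF_H = 11+6 = 17
ES_I = max(EF_A=10, EF_E=27, EF_F=25, EF_G=22, EF_H=17) = 27; EF_I = 27+10 = 37
Expected project duration μ = 37 hours. Critical path: B → E → I.

Backward pass:
LF_I = 37; LS_I = 37−10 = 27
LF_H = LS_I = 27; LS_H = 27−6 = 21
LF_G = LS_I = 27; LS_G = 27−11 = 16
LF_F = LS_I = 27; LS_F = 27−13 = 14
LF_E = LS_I = 27; LS_E = 27−15 = 12
LF_D = min(LS_G=16, LS_H=21) = 16; LS_D = 16−11 = 5
LF_C = LS_G = 16; LS_C = 16−4 = 12
LF_B = min(LS_E=12, LS_F=14) = 12; LS_B = 12−12 = 0
LF_A = LS_I = 27; LS_A = 27−10 = 17
Slack_F = LS_F − ES_F = 14 − 12 = 2

2 hours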